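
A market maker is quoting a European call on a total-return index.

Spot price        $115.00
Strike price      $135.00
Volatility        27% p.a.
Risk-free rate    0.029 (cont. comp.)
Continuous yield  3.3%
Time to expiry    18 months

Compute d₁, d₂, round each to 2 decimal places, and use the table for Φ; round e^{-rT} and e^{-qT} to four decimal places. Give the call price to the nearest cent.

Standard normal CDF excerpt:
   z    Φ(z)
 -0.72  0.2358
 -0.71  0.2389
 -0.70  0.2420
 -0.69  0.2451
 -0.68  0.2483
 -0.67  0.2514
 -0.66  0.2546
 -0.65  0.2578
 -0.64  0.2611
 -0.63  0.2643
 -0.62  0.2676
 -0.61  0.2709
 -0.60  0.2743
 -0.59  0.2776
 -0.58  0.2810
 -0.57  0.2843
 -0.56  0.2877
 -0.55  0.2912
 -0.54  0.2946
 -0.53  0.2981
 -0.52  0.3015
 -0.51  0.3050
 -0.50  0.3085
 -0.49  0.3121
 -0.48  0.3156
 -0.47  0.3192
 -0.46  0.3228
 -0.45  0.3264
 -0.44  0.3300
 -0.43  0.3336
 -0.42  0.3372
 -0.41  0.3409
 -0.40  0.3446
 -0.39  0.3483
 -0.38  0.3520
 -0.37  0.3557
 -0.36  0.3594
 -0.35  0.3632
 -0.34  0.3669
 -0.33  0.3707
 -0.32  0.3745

$7.66

σ√T = 0.27·√1.5 = 0.3307
d₁ = [ln(115/135) + (0.029 − 0.033 + 0.27²/2)·1.5] / 0.3307 = [-0.1603 + 0.0487] / 0.3307 = -0.3377 ⇒ -0.34
d₂ = d₁ − σ√T = -0.3377 − 0.3307 = -0.6684 ⇒ -0.67
exp(−qT) = exp(−0.033·1.5) = 0.9517;  exp(−rT) = exp(−0.029·1.5) = 0.9574
C = 115·0.9517·N(-0.34) − 135·0.9574·N(-0.67) = 115·0.9517·0.3669 − 135·0.9574·0.2514 = 40.1556 − 32.4932 = 7.6624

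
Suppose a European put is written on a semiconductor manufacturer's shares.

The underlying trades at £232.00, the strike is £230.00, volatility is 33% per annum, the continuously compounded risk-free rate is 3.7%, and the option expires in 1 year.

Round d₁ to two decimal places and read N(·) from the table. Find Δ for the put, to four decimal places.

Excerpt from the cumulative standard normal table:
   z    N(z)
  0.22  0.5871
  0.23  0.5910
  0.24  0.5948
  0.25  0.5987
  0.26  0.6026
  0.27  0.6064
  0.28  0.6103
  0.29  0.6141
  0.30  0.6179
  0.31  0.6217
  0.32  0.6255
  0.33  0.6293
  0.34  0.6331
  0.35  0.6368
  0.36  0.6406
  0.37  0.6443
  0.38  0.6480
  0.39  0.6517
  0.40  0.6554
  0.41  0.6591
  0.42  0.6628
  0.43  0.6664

T = 1;  σ√T = 0.3300
ln(S/K) + (r + σ²/2)T = ln(232/230) + (0.037 + 0.33²/2)·1 = 0.0087 + 0.0915 = 0.1001
d₁ = 0.1001 / 0.3300 = 0.3034 ≈ 0.30
N(d₁) = N(0.30) = 0.6179
Δ_put = N(d₁) − 1 = 0.6179 − 1 = -0.3821

-0.3821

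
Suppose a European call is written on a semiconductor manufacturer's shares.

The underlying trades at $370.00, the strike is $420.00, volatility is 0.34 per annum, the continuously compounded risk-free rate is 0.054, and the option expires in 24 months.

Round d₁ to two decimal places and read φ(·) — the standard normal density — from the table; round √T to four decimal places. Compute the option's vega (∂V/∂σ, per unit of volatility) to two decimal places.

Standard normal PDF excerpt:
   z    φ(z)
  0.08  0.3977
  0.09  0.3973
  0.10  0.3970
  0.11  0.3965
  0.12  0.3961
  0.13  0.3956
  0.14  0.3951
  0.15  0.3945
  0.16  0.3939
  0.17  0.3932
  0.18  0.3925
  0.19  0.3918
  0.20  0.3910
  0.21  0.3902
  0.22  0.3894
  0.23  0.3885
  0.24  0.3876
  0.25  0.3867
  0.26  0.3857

204.59

σ√T = 0.34 × 1.4142 = 0.4808
d₁ = [ln(370/420) + (0.054 + 0.34²/2)·2] / 0.4808 = [-0.1268 + 0.2236] / 0.4808 = 0.2014 ⇒ 0.20
√T = √2 = 1.4142
φ(d₁) = φ(0.20) = 0.3910
vega = S·φ(d₁)·√T = 370·0.3910·1.4142 = 204.5923
(Vega is the same for a European call and put with the same parameters.)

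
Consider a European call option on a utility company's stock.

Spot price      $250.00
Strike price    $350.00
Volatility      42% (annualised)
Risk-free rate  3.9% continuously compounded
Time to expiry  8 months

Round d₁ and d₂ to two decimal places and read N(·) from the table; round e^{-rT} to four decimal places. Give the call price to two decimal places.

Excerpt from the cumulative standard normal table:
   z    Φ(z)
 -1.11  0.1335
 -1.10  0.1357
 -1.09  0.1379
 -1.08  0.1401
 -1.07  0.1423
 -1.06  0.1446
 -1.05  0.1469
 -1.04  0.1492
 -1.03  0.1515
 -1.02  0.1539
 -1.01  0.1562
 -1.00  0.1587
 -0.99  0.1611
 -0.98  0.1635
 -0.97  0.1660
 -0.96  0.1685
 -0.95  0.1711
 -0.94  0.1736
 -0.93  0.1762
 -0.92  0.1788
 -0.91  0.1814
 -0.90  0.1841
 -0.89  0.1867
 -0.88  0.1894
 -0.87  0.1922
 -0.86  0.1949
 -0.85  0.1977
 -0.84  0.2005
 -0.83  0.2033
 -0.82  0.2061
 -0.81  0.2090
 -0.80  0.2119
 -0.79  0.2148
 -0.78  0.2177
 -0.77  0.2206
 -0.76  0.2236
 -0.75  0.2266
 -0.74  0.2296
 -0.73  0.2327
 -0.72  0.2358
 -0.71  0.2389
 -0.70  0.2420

T = 0.6667;  σ√T = 0.3429
d₁ = [ln(250/350) + (0.039 + 0.42²/2)·0.6667] / 0.3429 = [-0.3365 + 0.0848] / 0.3429 = -0.7339 → -0.73
d₂ = d₁ − σ√T = -0.7339 − 0.3429 = -1.0768 → -1.08
exp(−rT) = exp(−0.039·0.6667) = 0.9743
N(d₁) = N(-0.73) = 0.2327;  N(d₂) = N(-1.08) = 0.1401
C = 250·0.2327 − 350·0.9743·0.1401 = 58.1750 − 47.7748 = 10.4002

$10.40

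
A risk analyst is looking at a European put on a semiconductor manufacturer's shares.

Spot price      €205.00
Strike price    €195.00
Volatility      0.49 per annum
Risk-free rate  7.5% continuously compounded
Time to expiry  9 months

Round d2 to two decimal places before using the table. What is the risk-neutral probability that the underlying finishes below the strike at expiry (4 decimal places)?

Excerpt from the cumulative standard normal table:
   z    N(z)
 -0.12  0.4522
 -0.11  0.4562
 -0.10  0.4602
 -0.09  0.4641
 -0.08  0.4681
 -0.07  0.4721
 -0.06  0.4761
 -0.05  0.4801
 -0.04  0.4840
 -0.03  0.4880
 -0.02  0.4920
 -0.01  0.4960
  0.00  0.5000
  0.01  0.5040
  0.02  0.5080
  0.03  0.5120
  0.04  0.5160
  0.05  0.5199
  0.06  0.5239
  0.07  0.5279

σ√T = 0.49 × 0.8660 = 0.4244
ln(S/K) + (r + σ²/2)T = ln(205/195) + (0.075 + 0.49²/2)·0.75 = 0.0500 + 0.1463 = 0.1963
d₁ = 0.1963 / 0.4244 = 0.4626 → 0.46
d₂ = d₁ − σ√T = 0.4626 − 0.4244 = 0.0382 → 0.04
Risk-neutral Pr[S_T < K] = N(−d₂) = N(-0.04) = 0.4840

0.4840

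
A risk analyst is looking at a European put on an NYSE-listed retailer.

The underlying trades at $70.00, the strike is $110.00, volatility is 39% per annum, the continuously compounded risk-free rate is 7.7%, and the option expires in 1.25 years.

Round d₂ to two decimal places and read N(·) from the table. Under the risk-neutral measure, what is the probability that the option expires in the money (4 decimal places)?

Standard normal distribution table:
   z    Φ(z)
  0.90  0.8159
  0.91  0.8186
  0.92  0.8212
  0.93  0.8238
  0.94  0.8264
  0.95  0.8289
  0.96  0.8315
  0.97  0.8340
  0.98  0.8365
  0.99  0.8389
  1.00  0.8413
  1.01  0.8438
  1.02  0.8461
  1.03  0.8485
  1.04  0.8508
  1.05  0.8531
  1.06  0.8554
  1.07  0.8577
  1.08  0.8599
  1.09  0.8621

0.8485

T = 1.25;  σ√T = 0.4360
d₁ = [ln(70/110) + (0.077 + 0.39²/2)·1.25] / 0.4360 = [-0.4520 + 0.1913] / 0.4360 = -0.5978 → -0.60
d₂ = d₁ − σ√T = -0.5978 − 0.4360 = -1.0339 → -1.03
Pr(exercise) under Q = N(−d₂) = N(1.03) = 0.8485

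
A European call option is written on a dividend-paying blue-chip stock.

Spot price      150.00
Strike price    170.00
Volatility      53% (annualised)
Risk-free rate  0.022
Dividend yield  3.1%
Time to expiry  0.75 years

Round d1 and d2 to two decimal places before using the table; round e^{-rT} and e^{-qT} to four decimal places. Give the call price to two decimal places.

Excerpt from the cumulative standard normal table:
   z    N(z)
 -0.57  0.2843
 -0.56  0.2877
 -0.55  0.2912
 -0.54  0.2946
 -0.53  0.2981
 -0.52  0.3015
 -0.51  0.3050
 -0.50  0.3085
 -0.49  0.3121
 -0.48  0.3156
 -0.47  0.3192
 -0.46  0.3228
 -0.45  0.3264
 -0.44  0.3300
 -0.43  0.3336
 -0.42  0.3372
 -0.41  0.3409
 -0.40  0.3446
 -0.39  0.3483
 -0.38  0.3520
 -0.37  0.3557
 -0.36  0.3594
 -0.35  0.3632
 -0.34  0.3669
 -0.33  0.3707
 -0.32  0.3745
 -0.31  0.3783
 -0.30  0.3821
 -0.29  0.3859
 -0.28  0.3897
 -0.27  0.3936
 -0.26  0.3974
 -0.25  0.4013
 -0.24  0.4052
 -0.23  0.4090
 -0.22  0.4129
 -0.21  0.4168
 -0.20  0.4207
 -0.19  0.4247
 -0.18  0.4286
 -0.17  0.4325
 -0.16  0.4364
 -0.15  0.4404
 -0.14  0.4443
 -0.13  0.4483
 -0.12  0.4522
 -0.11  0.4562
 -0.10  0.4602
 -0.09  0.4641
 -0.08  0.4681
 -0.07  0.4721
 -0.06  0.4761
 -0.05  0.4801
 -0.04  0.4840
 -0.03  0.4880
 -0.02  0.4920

19.36

T = 0.75;  σ√T = 0.4590
d₁ = [ln(150/170) + (0.022 − 0.031 + 0.53²/2)·0.75] / 0.4590 = [-0.1252 + 0.0986] / 0.4590 = -0.0579 ⇒ -0.06
d₂ = d₁ − σ√T = -0.0579 − 0.4590 = -0.5169 ⇒ -0.52
e^(−qT) = e^(−0.031·0.75) = 0.9770;  e^(−rT) = e^(−0.022·0.75) = 0.9836
N(d₁) = N(-0.06) = 0.4761;  N(d₂) = N(-0.52) = 0.3015
C = 150·0.9770·0.4761 − 170·0.9836·0.3015 = 69.7725 − 50.4144 = 19.3580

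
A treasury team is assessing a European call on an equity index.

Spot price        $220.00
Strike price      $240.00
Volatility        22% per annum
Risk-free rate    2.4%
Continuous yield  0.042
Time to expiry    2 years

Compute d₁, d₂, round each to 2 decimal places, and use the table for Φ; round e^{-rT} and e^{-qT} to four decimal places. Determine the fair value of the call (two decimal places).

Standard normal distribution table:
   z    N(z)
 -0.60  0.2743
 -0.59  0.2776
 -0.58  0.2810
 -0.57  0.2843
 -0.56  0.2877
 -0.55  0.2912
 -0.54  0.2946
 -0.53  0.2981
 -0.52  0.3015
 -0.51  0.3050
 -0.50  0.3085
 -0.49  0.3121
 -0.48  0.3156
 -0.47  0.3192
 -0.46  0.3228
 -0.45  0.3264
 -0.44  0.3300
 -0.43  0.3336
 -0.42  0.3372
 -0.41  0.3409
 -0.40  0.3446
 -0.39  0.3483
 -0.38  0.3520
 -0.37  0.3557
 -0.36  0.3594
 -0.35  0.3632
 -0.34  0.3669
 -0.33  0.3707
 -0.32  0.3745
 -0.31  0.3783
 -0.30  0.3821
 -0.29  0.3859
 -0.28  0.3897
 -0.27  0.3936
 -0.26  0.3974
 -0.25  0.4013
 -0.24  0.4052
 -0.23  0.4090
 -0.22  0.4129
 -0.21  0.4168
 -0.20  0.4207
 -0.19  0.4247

$15.35

σ√T = 0.22 × 1.4142 = 0.3111
d₁ = [ln(220/240) + (0.024 − 0.042 + ½·0.22²)·2] / (σ√T) = (-0.0870 + 0.0124) / 0.3111 = -0.2398 → -0.24
d₂ = -0.2398 − 0.3111 = -0.5509 → -0.55
e^(−qT) = e^(−0.042·2) = 0.9194;  e^(−rT) = e^(−0.024·2) = 0.9531
C = 220·0.9194·N(-0.24) − 240·0.9531·N(-0.55) = 220·0.9194·0.4052 − 240·0.9531·0.2912 = 81.9590 − 66.6103 = 15.3487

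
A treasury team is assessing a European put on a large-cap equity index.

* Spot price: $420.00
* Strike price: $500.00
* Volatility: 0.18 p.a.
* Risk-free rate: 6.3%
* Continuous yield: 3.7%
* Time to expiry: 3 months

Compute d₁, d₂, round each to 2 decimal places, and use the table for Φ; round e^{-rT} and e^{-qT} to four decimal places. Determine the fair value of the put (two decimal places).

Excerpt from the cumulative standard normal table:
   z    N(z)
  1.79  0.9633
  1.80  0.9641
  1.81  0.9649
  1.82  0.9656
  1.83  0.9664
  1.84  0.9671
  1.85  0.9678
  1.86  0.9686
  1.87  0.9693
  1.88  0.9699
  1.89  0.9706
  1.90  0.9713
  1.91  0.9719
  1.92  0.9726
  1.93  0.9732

T = 0.25;  σ√T = 0.0900
d₁ = [ln(420/500) + (0.063 − 0.037 + 0.18²/2)·0.25] / 0.0900 = [-0.1744 + 0.0106] / 0.0900 = -1.8200 which rounds to -1.82
d₂ = d₁ − σ√T = -1.8200 − 0.0900 = -1.9100 which rounds to -1.91
exp(−qT) = exp(−0.037·0.25) = 0.9908;  exp(−rT) = exp(−0.063·0.25) = 0.9844
P = 500·0.9844·N(1.91) − 420·0.9908·N(1.82) = 500·0.9844·0.9719 − 420·0.9908·0.9656 = 478.3692 − 401.8209 = 76.5483

$76.55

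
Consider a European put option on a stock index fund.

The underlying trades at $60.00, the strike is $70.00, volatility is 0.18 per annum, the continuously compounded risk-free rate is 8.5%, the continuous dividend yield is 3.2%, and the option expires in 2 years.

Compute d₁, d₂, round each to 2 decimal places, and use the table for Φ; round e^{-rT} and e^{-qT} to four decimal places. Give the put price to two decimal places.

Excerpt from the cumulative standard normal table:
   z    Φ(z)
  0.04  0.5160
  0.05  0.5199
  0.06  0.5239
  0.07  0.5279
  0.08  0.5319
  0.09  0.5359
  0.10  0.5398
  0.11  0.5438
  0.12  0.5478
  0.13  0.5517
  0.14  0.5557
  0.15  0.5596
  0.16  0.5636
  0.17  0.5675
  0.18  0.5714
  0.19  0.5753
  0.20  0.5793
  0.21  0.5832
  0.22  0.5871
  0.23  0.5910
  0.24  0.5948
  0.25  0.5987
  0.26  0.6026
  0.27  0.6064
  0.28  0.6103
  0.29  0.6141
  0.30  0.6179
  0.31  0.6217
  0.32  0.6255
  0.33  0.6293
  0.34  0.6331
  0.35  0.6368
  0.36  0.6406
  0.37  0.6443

σ√T = 0.18·√2 = 0.2546
d₁ = [ln(60/70) + (0.085 − 0.032 + 0.18²/2)·2] / 0.2546 = [-0.1542 + 0.1384] / 0.2546 = -0.0619 → -0.06
d₂ = d₁ − σ√T = -0.0619 − 0.2546 = -0.3164 → -0.32
e^(−qT) = e^(−0.032·2) = 0.9380;  e^(−rT) = e^(−0.085·2) = 0.8437
N(−d₂) = N(0.32) = 0.6255;  N(−d₁) = N(0.06) = 0.5239
P = 70·0.8437·0.6255 − 60·0.9380·0.5239 = 36.9414 − 29.4851 = 7.4563

$7.46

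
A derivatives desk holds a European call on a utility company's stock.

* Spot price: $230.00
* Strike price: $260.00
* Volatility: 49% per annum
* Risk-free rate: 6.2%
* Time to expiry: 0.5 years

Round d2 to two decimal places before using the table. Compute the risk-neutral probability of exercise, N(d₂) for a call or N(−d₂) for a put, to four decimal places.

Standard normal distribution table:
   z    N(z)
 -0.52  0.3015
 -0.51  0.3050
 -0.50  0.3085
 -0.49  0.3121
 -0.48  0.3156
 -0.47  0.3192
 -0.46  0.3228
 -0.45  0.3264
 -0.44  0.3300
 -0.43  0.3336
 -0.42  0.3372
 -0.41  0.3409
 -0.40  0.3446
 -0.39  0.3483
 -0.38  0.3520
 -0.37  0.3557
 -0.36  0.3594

T = 0.5;  σ√T = 0.3465
d₁ = [ln(230/260) + (0.062 + 0.49²/2)·0.5] / 0.3465 = [-0.1226 + 0.0910] / 0.3465 = -0.0911 → -0.09
d₂ = d₁ − σ√T = -0.0911 − 0.3465 = -0.4376 → -0.44
Pr(exercise) under Q = N(d₂) = 0.3300

0.3300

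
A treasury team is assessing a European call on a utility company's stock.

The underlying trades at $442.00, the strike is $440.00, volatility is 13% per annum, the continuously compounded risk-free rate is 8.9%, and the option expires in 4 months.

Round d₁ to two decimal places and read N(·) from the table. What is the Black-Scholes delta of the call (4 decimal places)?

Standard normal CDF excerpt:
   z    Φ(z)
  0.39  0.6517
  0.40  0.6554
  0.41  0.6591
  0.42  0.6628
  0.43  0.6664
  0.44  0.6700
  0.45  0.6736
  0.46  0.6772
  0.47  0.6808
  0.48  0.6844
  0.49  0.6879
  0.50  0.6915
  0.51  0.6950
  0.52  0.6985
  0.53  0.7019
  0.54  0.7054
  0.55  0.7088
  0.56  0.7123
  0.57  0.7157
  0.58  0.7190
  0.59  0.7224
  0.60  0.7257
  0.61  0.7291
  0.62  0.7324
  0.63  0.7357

σ√T = 0.13·√0.3333 = 0.0751
d₁ = [ln(442/440) + (0.089 + 0.13²/2)·0.3333] / 0.0751 = [0.0045 + 0.0325] / 0.0751 = 0.4932 which rounds to 0.49
N(d₁) = N(0.49) = 0.6879
Δ_call = N(d₁) = 0.6879

0.6879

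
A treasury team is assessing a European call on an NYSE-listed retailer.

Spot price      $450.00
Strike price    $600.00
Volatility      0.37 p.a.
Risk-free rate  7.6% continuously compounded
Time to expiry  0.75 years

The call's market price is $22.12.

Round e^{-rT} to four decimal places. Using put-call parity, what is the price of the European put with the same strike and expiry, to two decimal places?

exp(−rT) = exp(−0.076·0.75) = 0.9446
Put-call parity: C − P = S − K·e^(−rT) = 450 − 600·0.9446 = 450 − 566.7600 = -116.7600
P = C − (C − P) = 22.12 − (-116.7600) = 138.8800

$138.88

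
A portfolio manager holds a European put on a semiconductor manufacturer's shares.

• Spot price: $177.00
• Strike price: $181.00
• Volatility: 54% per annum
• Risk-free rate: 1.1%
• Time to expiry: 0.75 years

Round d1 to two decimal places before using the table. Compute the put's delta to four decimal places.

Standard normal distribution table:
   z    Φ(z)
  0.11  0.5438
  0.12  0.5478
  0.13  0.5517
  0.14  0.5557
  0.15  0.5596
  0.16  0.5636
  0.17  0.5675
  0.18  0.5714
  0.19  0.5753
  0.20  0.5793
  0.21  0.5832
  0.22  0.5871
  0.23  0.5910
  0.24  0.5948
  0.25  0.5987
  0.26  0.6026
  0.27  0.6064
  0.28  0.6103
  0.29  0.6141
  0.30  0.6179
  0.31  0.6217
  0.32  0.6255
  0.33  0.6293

σ√T = 0.54·√0.75 = 0.4677
d₁ = [ln(177/181) + (0.011 + 0.54²/2)·0.75] / 0.4677 = [-0.0223 + 0.1176] / 0.4677 = 0.2037 → 0.20
N(d₁) = N(0.20) = 0.5793
Δ_put = N(d₁) − 1 = 0.5793 − 1 = -0.4207

-0.4207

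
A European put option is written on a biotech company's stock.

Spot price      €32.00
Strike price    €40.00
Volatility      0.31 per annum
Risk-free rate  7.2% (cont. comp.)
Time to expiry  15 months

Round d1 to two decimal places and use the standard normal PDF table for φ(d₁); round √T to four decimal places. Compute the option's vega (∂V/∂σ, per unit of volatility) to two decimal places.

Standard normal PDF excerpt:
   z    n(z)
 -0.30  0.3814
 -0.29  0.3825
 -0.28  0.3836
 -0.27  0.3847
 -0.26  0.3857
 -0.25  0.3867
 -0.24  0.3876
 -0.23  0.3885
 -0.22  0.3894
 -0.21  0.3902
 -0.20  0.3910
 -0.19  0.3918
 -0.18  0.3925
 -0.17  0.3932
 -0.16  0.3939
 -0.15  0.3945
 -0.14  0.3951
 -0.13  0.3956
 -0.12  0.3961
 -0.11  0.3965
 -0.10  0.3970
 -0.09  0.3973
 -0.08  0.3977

13.96

σ√T = 0.31 × 1.1180 = 0.3466
d₁ = [ln(32/40) + (0.072 + 0.31²/2)·1.25] / 0.3466 = [-0.2231 + 0.1501] / 0.3466 = -0.2109 ≈ -0.21
√T = √1.25 = 1.1180
φ(d₁) = φ(-0.21) = 0.3902
vega = S·φ(d₁)·√T = 32·0.3902·1.1180 = 13.9598
(Call and put vega coincide under Black-Scholes.)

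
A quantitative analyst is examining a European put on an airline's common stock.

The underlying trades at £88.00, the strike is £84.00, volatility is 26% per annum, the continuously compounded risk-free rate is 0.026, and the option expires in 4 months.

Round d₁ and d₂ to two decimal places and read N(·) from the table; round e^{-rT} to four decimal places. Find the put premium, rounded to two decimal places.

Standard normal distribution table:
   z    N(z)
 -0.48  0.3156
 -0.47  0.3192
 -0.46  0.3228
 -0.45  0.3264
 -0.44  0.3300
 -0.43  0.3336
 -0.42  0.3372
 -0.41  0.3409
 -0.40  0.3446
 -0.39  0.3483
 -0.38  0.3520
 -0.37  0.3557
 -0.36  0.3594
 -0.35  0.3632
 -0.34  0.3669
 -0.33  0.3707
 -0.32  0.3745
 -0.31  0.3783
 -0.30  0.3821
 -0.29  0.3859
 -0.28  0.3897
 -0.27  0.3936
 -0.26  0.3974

T = 0.3333;  σ√T = 0.1501
d₁ = [ln(88/84) + (0.026 + 0.26²/2)·0.3333] / 0.1501 = [0.0465 + 0.0199] / 0.1501 = 0.4427 ≈ 0.44
d₂ = d₁ − σ√T = 0.4427 − 0.1501 = 0.2926 ≈ 0.29
exp(−rT) = exp(−0.026·0.3333) = 0.9914
N(−d₂) = N(-0.29) = 0.3859;  N(−d₁) = N(-0.44) = 0.3300
P = 84·0.9914·0.3859 − 88·0.3300 = 32.1368 − 29.0400 = 3.0968

£3.10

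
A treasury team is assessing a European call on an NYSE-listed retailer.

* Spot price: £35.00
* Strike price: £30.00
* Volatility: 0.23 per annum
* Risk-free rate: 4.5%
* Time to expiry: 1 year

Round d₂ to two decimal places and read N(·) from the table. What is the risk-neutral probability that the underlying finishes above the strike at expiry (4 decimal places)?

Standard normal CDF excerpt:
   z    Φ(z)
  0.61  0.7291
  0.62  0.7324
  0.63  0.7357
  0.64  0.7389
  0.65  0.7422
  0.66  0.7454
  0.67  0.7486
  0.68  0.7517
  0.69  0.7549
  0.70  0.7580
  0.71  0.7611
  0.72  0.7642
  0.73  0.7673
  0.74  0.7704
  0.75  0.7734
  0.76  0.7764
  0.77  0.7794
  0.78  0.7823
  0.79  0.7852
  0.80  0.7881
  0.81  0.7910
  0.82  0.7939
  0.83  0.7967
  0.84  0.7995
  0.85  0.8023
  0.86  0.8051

0.7734

σ√T = 0.23·√1 = 0.2300
ln(S/K) + (r + σ²/2)T = ln(35/30) + (0.045 + 0.23²/2)·1 = 0.1542 + 0.0714 = 0.2256
d₁ = 0.2256 / 0.2300 = 0.9809 which rounds to 0.98
d₂ = d₁ − σ√T = 0.9809 − 0.2300 = 0.7509 which rounds to 0.75
Risk-neutral Pr[S_T > K] = N(d₂) = N(0.75) = 0.7734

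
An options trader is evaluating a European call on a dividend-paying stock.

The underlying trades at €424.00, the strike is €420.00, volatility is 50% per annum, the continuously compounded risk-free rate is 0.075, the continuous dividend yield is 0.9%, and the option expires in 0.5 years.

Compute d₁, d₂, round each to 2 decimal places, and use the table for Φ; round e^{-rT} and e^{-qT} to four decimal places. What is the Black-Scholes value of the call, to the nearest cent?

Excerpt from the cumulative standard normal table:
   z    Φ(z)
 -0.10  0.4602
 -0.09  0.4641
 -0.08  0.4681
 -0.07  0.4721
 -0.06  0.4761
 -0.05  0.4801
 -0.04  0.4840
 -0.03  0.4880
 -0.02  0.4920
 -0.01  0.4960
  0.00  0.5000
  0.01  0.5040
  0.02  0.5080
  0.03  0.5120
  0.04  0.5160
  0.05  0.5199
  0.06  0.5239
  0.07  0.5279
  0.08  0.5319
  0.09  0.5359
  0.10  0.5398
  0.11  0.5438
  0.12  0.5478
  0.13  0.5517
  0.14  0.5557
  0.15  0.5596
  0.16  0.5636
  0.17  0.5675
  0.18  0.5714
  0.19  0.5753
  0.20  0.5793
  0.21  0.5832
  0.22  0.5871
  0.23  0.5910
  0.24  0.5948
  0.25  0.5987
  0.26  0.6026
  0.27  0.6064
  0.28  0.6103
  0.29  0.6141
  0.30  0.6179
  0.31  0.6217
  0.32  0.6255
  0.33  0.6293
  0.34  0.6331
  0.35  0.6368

σ√T = 0.5 × 0.7071 = 0.3536
d₁ = [ln(424/420) + (0.075 − 0.009 + ½·0.5²)·0.5] / (σ√T) = (0.0095 + 0.0955) / 0.3536 = 0.2969 which rounds to 0.30
d₂ = 0.2969 − 0.3536 = -0.0566 which rounds to -0.06
exp(−qT) = exp(−0.009·0.5) = 0.9955;  exp(−rT) = exp(−0.075·0.5) = 0.9632
N(d₁) = N(0.30) = 0.6179;  N(d₂) = N(-0.06) = 0.4761
C = 424·0.9955·0.6179 − 420·0.9632·0.4761 = 260.8106 − 192.6034 = 68.2072

€68.21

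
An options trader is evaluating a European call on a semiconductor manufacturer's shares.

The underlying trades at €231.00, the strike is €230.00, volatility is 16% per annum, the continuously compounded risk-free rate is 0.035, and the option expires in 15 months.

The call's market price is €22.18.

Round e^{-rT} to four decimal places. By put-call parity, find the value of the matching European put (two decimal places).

e^(−rT) = e^(−0.035·1.25) = 0.9572
Put-call parity: C − P = S − K·e^(−rT) = 231 − 230·0.9572 = 231 − 220.1560 = 10.8440
P = C − (C − P) = 22.18 − (10.8440) = 11.3360

€11.34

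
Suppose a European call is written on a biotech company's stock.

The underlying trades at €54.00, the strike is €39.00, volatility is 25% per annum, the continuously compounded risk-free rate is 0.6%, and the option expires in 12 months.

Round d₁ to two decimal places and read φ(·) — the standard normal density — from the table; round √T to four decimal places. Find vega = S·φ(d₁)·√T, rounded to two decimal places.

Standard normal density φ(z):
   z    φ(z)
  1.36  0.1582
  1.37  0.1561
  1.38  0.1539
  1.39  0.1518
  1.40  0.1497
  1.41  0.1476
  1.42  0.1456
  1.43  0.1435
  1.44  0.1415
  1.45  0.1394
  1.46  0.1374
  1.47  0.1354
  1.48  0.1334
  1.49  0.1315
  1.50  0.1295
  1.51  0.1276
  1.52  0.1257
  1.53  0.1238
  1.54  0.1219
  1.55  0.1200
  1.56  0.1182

7.53

T = 1;  σ√T = 0.2500
d₁ = [ln(54/39) + (0.006 + 0.25²/2)·1] / 0.2500 = [0.3254 + 0.0372] / 0.2500 = 1.4507 → 1.45
√T = √1 = 1.0000
φ(d₁) = φ(1.45) = 0.1394
vega = S·φ(d₁)·√T = 54·0.1394·1.0000 = 7.5276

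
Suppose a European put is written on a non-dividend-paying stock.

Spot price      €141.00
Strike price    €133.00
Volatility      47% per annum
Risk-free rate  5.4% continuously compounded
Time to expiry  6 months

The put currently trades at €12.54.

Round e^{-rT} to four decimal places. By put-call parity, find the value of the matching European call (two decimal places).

€24.08

e^(−rT) = e^(−0.054·0.5) = 0.9734
Put-call parity: C − P = S − K·e^(−rT) = 141 − 133·0.9734 = 141 − 129.4622 = 11.5378
C = P + (C − P) = 12.54 + (11.5378) = 24.0778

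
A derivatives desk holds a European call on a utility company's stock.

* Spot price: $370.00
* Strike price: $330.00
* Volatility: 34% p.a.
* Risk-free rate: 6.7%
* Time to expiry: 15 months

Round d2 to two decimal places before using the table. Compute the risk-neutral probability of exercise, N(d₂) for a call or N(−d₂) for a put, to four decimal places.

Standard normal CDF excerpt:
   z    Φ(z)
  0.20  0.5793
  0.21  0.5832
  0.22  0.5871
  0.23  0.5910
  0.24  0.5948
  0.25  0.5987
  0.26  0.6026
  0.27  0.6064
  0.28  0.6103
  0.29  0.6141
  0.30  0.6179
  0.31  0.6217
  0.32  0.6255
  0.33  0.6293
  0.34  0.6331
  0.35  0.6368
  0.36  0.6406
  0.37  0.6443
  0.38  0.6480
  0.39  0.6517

σ√T = 0.34·√1.25 = 0.3801
d₁ = [ln(370/330) + (0.067 + 0.34²/2)·1.25] / 0.3801 = [0.1144 + 0.1560] / 0.3801 = 0.7114 ≈ 0.71
d₂ = d₁ − σ√T = 0.7114 − 0.3801 = 0.3312 ≈ 0.33
Pr(exercise) under Q = N(d₂) = 0.6293

0.6293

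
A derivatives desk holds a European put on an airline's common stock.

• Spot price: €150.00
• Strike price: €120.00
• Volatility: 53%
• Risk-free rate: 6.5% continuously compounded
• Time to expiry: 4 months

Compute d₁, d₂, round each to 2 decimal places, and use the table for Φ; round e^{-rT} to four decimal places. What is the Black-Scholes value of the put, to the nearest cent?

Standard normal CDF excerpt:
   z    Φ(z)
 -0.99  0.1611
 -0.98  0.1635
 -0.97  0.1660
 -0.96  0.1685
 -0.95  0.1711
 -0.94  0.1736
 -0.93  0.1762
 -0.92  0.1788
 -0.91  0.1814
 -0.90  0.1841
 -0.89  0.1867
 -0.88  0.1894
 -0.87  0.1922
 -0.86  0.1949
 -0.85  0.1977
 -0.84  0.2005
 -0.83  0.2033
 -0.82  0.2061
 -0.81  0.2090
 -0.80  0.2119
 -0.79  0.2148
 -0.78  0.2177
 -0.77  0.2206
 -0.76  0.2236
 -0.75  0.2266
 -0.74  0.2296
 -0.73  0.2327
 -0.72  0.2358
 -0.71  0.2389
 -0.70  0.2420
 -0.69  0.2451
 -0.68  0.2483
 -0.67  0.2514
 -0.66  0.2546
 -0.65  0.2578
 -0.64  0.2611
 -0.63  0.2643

€4.61

T = 0.3333;  σ√T = 0.3060
ln(S/K) + (r + σ²/2)T = ln(150/120) + (0.065 + 0.53²/2)·0.3333 = 0.2231 + 0.0685 = 0.2916
d₁ = 0.2916 / 0.3060 = 0.9530 ⇒ 0.95
d₂ = d₁ − σ√T = 0.9530 − 0.3060 = 0.6470 ⇒ 0.65
e^(−rT) = e^(−0.065·0.3333) = 0.9786
P = 120·0.9786·N(-0.65) − 150·N(-0.95) = 120·0.9786·0.2578 − 150·0.1711 = 30.2740 − 25.6650 = 4.6090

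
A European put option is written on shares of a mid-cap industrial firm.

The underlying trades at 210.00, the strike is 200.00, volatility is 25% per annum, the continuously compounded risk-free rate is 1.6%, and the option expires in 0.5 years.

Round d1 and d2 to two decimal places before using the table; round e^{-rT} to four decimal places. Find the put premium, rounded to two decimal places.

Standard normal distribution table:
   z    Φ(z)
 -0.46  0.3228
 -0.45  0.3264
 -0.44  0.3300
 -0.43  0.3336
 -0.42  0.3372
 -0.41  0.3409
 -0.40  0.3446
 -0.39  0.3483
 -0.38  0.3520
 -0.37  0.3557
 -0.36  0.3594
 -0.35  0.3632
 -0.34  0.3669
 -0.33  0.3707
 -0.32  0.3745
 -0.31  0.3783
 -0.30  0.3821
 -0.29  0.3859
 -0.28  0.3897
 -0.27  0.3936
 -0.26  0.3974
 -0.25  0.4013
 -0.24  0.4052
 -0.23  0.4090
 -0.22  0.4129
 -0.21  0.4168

9.56

σ√T = 0.25 × 0.7071 = 0.1768
d₁ = [ln(210/200) + (0.016 + ½·0.25²)·0.5] / (σ√T) = (0.0488 + 0.0236) / 0.1768 = 0.4096 ≈ 0.41
d₂ = 0.4096 − 0.1768 = 0.2329 ≈ 0.23
e^(−rT) = e^(−0.016·0.5) = 0.9920
N(−d₂) = N(-0.23) = 0.4090;  N(−d₁) = N(-0.41) = 0.3409
P = 200·0.9920·0.4090 − 210·0.3409 = 81.1456 − 71.5890 = 9.5566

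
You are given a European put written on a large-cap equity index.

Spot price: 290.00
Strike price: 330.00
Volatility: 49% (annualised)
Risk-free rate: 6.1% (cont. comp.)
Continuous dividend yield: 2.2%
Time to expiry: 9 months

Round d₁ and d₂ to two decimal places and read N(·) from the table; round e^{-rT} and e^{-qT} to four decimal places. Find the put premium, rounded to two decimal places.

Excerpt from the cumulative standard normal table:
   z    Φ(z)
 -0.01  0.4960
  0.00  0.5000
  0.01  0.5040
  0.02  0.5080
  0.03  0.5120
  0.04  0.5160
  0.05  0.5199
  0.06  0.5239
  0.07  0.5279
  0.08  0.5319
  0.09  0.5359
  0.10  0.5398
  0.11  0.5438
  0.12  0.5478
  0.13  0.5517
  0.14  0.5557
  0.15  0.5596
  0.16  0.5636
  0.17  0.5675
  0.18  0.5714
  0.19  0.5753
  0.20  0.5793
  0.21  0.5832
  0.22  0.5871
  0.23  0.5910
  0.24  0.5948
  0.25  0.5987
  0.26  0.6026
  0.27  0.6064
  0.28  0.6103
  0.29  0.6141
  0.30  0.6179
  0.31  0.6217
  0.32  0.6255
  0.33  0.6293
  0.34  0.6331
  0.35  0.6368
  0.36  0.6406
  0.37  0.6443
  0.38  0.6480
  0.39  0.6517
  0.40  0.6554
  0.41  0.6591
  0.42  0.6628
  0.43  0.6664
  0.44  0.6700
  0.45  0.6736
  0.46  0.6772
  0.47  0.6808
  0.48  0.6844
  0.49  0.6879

67.45

σ√T = 0.49·√0.75 = 0.4244
d₁ = [ln(290/330) + (0.061 − 0.022 + 0.49²/2)·0.75] / 0.4244 = [-0.1292 + 0.1193] / 0.4244 = -0.0234 which rounds to -0.02
d₂ = d₁ − σ√T = -0.0234 − 0.4244 = -0.4477 which rounds to -0.45
exp(−qT) = exp(−0.022·0.75) = 0.9836;  exp(−rT) = exp(−0.061·0.75) = 0.9553
N(−d₂) = N(0.45) = 0.6736;  N(−d₁) = N(0.02) = 0.5080
P = 330·0.9553·0.6736 − 290·0.9836·0.5080 = 212.3517 − 144.9040 = 67.4478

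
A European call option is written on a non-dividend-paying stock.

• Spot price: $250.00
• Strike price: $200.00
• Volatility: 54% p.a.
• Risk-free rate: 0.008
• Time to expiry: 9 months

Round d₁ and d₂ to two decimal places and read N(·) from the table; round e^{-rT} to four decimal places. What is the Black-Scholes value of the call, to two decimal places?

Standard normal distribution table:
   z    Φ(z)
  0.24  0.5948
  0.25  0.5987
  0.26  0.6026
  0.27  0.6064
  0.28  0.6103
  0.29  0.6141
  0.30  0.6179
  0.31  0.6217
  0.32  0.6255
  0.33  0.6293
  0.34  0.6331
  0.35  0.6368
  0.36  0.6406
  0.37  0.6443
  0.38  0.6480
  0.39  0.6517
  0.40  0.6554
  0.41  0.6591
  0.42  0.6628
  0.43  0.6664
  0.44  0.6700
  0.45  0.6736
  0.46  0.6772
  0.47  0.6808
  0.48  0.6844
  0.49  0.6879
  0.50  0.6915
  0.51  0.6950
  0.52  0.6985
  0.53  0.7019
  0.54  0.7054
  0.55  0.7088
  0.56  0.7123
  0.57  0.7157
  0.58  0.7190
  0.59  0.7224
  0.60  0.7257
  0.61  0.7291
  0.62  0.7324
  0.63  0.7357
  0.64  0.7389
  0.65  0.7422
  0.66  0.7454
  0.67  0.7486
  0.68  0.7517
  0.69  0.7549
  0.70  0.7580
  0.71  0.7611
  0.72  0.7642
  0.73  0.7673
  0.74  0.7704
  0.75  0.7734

$71.25

T = 0.75;  σ√T = 0.4677
d₁ = [ln(250/200) + (0.008 + 0.54²/2)·0.75] / 0.4677 = [0.2231 + 0.1154] / 0.4677 = 0.7238 ≈ 0.72
d₂ = d₁ − σ√T = 0.7238 − 0.4677 = 0.2562 ≈ 0.26
e^(−rT) = e^(−0.008·0.75) = 0.9940
N(d₁) = N(0.72) = 0.7642;  N(d₂) = N(0.26) = 0.6026
C = 250·0.7642 − 200·0.9940·0.6026 = 191.0500 − 119.7969 = 71.2531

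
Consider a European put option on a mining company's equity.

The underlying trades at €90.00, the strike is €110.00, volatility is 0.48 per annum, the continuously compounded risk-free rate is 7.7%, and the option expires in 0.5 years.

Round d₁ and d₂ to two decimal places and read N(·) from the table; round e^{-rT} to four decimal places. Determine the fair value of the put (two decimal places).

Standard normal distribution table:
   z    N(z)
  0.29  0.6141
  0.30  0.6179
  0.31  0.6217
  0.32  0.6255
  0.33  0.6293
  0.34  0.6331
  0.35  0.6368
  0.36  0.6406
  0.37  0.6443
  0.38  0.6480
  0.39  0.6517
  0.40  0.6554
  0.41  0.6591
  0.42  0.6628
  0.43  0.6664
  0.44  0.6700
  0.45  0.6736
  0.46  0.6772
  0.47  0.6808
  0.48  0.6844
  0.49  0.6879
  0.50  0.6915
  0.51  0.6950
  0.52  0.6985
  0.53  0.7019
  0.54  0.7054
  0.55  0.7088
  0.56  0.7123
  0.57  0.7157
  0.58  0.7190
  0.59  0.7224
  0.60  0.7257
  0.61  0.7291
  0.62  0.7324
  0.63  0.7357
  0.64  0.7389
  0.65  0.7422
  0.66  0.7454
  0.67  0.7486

€22.60

T = 0.5;  σ√T = 0.3394
d₁ = [ln(90/110) + (0.077 + 0.48²/2)·0.5] / 0.3394 = [-0.2007 + 0.0961] / 0.3394 = -0.3081 ⇒ -0.31
d₂ = d₁ − σ√T = -0.3081 − 0.3394 = -0.6475 ⇒ -0.65
e^(−rT) = e^(−0.077·0.5) = 0.9622
P = 110·0.9622·N(0.65) − 90·N(0.31) = 110·0.9622·0.7422 − 90·0.6217 = 78.5559 − 55.9530 = 22.6029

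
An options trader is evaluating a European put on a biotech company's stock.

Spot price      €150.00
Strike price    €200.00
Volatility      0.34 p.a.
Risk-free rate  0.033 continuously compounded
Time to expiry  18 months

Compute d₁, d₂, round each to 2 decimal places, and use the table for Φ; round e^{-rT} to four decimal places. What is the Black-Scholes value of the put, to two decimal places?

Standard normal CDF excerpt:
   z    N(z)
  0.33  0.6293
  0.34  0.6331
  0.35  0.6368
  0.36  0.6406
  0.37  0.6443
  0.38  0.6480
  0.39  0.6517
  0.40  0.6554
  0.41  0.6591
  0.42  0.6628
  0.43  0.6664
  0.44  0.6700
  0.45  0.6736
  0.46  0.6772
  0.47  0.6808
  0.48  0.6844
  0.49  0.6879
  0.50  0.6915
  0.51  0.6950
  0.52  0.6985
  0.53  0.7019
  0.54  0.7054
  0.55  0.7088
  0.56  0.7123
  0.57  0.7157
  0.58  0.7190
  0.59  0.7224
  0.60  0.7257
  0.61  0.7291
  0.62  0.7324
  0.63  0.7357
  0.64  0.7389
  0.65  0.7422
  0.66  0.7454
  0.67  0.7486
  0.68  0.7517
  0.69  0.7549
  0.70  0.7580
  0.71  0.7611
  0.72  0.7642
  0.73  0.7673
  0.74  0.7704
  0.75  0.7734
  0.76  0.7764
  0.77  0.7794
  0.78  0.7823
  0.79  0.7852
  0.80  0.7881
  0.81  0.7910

€52.81

T = 1.5;  σ√T = 0.4164
d₁ = [ln(150/200) + (0.033 + 0.34²/2)·1.5] / 0.4164 = [-0.2877 + 0.1362] / 0.4164 = -0.3638 → -0.36
d₂ = d₁ − σ√T = -0.3638 − 0.4164 = -0.7802 → -0.78
exp(−rT) = exp(−0.033·1.5) = 0.9517
N(−d₂) = N(0.78) = 0.7823;  N(−d₁) = N(0.36) = 0.6406
P = 200·0.9517·0.7823 − 150·0.6406 = 148.9030 − 96.0900 = 52.8130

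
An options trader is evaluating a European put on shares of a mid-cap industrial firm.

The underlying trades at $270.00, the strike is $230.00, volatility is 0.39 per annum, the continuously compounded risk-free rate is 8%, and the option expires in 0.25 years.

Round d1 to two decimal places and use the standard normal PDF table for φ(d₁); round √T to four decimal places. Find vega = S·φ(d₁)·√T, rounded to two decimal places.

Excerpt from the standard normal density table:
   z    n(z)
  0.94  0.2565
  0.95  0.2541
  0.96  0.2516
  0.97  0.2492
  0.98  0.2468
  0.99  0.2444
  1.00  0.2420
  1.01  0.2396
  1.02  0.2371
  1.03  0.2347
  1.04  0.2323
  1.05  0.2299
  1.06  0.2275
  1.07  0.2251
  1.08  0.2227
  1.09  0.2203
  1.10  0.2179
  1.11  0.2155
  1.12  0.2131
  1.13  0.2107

32.01

σ√T = 0.39·√0.25 = 0.1950
ln(S/K) + (r + σ²/2)T = ln(270/230) + (0.08 + 0.39²/2)·0.25 = 0.1603 + 0.0390 = 0.1994
d₁ = 0.1994 / 0.1950 = 1.0223 ≈ 1.02
√T = √0.25 = 0.5000
φ(d₁) = φ(1.02) = 0.2371
vega = S·φ(d₁)·√T = 270·0.2371·0.5000 = 32.0085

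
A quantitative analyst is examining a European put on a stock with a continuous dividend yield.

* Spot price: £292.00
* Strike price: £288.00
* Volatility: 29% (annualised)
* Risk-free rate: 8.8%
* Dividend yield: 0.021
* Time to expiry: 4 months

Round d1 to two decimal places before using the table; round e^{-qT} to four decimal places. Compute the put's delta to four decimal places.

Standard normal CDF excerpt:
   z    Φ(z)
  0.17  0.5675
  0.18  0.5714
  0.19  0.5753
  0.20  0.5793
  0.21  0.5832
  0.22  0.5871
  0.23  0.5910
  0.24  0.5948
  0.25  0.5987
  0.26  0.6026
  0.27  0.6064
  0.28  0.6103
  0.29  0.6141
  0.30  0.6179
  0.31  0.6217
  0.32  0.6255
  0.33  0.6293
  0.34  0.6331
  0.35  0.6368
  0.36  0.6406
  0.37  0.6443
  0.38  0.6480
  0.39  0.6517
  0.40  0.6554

T = 0.3333;  σ√T = 0.1674
d₁ = [ln(292/288) + (0.088 − 0.021 + 0.29²/2)·0.3333] / 0.1674 = [0.0138 + 0.0363] / 0.1674 = 0.2995 ≈ 0.30
N(d₁) = N(0.30) = 0.6179
Δ_put = exp(−qT)·(N(d₁) − 1) = 0.9930·(0.6179 − 1) = -0.3794

-0.3794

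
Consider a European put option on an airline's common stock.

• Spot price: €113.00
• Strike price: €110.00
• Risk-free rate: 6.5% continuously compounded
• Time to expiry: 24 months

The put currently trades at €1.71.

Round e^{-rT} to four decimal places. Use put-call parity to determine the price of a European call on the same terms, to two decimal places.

exp(−rT) = exp(−0.065·2) = 0.8781
Put-call parity: C − P = S − K·e^(−rT) = 113 − 110·0.8781 = 113 − 96.5910 = 16.4090
C = P + (C − P) = 1.71 + (16.4090) = 18.1190

€18.12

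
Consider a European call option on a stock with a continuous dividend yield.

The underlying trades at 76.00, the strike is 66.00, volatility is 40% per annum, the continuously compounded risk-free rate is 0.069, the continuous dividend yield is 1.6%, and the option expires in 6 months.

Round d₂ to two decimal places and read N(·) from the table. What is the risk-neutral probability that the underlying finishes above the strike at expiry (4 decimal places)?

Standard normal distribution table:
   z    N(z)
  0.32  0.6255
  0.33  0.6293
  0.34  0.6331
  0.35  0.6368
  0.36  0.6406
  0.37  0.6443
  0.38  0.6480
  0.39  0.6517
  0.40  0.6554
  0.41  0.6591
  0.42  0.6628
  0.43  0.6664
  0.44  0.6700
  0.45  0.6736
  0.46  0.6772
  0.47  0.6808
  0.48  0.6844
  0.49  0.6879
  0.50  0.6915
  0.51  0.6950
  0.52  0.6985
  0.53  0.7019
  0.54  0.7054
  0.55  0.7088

σ√T = 0.4·√0.5 = 0.2828
d₁ = [ln(76/66) + (0.069 − 0.016 + 0.4²/2)·0.5] / 0.2828 = [0.1411 + 0.0665] / 0.2828 = 0.7339 → 0.73
d₂ = d₁ − σ√T = 0.7339 − 0.2828 = 0.4511 → 0.45
Pr(exercise) under Q = N(d₂) = 0.6736

0.6736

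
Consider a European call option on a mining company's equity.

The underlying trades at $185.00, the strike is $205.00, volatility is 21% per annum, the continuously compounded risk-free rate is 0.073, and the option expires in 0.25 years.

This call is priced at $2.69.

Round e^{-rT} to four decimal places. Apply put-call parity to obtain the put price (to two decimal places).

$18.98

exp(−rT) = exp(−0.073·0.25) = 0.9819
Put-call parity: C − P = S − K·e^(−rT) = 185 − 205·0.9819 = 185 − 201.2895 = -16.2895
P = C − (C − P) = 2.69 − (-16.2895) = 18.9795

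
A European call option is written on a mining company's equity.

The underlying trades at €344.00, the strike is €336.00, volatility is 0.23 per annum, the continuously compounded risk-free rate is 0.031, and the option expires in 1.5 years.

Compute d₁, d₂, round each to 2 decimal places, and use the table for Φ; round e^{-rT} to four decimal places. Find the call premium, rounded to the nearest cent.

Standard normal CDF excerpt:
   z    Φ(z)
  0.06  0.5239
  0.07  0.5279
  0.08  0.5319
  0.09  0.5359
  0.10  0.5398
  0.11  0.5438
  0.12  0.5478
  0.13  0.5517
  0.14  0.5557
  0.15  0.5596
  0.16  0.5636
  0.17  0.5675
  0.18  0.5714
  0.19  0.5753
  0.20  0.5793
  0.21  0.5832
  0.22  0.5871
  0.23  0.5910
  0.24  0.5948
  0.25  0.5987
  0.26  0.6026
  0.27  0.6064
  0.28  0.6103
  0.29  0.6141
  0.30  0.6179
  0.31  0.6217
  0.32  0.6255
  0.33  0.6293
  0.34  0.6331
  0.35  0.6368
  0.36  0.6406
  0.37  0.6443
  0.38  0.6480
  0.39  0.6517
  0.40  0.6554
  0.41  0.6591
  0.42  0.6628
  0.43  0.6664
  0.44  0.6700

σ√T = 0.23·√1.5 = 0.2817
d₁ = [ln(344/336) + (0.031 + 0.23²/2)·1.5] / 0.2817 = [0.0235 + 0.0862] / 0.2817 = 0.3895 which rounds to 0.39
d₂ = d₁ − σ√T = 0.3895 − 0.2817 = 0.1078 which rounds to 0.11
exp(−rT) = exp(−0.031·1.5) = 0.9546
N(d₁) = N(0.39) = 0.6517;  N(d₂) = N(0.11) = 0.5438
C = 344·0.6517 − 336·0.9546·0.5438 = 224.1848 − 174.4215 = 49.7633

€49.76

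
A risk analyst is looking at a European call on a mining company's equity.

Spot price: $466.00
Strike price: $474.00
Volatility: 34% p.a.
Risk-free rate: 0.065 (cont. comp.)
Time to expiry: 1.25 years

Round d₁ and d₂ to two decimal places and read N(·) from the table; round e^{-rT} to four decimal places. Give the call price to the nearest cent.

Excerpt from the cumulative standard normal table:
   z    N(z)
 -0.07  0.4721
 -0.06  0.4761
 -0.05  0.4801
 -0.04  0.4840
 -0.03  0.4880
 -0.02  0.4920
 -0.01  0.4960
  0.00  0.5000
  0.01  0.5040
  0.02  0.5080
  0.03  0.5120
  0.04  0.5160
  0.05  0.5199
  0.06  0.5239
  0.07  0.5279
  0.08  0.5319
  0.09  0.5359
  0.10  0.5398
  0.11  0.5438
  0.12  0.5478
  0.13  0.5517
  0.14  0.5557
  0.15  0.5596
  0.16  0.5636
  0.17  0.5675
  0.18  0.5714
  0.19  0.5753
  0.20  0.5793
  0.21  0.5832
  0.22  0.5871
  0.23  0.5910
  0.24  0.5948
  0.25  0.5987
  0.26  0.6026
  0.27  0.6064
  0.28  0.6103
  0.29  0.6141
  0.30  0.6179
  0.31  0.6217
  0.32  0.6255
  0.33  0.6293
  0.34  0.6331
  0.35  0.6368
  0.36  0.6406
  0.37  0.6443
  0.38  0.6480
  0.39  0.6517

$83.50

σ√T = 0.34 × 1.1180 = 0.3801
ln(S/K) + (r + σ²/2)T = ln(466/474) + (0.065 + 0.34²/2)·1.25 = -0.0170 + 0.1535 = 0.1365
d₁ = 0.1365 / 0.3801 = 0.3590 which rounds to 0.36
d₂ = d₁ − σ√T = 0.3590 − 0.3801 = -0.0211 which rounds to -0.02
e^(−rT) = e^(−0.065·1.25) = 0.9220
N(d₁) = N(0.36) = 0.6406;  N(d₂) = N(-0.02) = 0.4920
C = 466·0.6406 − 474·0.9220·0.4920 = 298.5196 − 215.0178 = 83.5018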